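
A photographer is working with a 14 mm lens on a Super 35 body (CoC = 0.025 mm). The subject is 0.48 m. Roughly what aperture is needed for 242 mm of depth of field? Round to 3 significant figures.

f/4

Write h = H − f = f²/(N·c). The thin-lens limits are Dn = s·h/(h + (s−f)) and Df = s·h/(h − (s−f)), so DoF = Df − Dn = 2·s·(s−f)·h / (h² − (s−f)²).
That is a quadratic in h: DoF·h² − 2·s·(s−f)·h − DoF·(s−f)² = 0 ⇒ h = (s−f)·(s + √(s² + DoF²)) / DoF = 466 × (480 + √(480² + 242²)) / 242 = 466 × (480 + 537.554) / 242 ≈ 1959.4 mm.
Then N = f²/(c·h) = 14² / (0.025 × 1959.4) = 196 / 48.986 ≈ 4.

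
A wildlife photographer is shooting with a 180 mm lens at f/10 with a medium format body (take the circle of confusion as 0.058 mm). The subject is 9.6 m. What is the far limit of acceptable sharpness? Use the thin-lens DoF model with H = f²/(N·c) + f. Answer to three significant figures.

Hyperfocal distance H = f²/(N·c) + f = 180²/(10 × 0.058) + 180 = 32400/0.58 + 180 ≈ 56042.1 mm ≈ 56.04 m.
Far limit Df = s·(H − f)/(H − s) = 9600 × (56042.1 − 180) / (56042.1 − 9600) = 9600 × 55862.1 / 46442.1 ≈ 11547 mm ≈ 11.5 m.

11.5 m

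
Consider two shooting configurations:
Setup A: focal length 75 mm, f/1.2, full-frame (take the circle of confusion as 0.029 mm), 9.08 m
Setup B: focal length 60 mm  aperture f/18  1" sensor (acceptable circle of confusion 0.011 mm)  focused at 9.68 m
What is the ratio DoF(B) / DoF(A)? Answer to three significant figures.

Setup A: H = 75²/(1.2×0.029) + 75 ≈ 161712.9 mm; DoF = Df − Dn = 9615.7 − 8600.8 ≈ 1014.9 mm.
Setup B: H = 60²/(18×0.011) + 60 ≈ 18241.8 mm; DoF = Df − Dn = 20556 − 6331 ≈ 14225 mm.
Ratio = 14225 / 1014.9 ≈ 14.0.

14.0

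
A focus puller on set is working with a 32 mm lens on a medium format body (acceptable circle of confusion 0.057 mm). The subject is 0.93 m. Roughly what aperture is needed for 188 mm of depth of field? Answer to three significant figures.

Write h = H − f = f²/(N·c). The thin-lens limits are Dn = s·h/(h + (s−f)) and Df = s·h/(h − (s−f)), so DoF = Df − Dn = 2·s·(s−f)·h / (h² − (s−f)²).
That is a quadratic in h: DoF·h² − 2·s·(s−f)·h − DoF·(s−f)² = 0 ⇒ h = (s−f)·(s + √(s² + DoF²)) / DoF = 898 × (930 + √(930² + 188²)) / 188 = 898 × (930 + 948.812) / 188 ≈ 8974.3 mm.
Then N = f²/(c·h) = 32² / (0.057 × 8974.3) = 1024 / 511.54 ≈ 2.00.

f/2.00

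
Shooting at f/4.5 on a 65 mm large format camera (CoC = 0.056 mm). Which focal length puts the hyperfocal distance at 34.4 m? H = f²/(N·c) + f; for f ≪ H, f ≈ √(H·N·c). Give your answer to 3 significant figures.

From H = f²/(N·c) + f, with f ≪ H: f ≈ √(H·N·c) = √(34400 × 4.5 × 0.056) = √8668.8 ≈ 93.11 mm.
Exact: f² + N·c·f − N·c·H = 0 ⇒ f = (−N·c + √((N·c)² + 4·N·c·H))/2 = (−0.252 + √34675)/2 ≈ 92.980 mm ≈ 93.0 mm.

93.0 mm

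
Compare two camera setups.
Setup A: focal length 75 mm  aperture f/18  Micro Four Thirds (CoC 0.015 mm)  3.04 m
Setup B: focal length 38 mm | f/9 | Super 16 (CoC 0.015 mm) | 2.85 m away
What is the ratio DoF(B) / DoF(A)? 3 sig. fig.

1.82

Setup A: H = 75²/(18×0.015) + 75 ≈ 20908.3 mm; DoF = Df − Dn = 3544.45 − 2661.25 ≈ 883.20 mm.
Setup B: H = 38²/(9×0.015) + 38 ≈ 10734.3 mm; DoF = Df − Dn = 3866.5 − 2256.7 ≈ 1609.8 mm.
Ratio = 1609.8 / 883.20 ≈ 1.82.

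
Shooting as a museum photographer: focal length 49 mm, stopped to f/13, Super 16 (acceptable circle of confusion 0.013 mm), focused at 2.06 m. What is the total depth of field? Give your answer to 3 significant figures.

Hyperfocal distance H = f²/(N·c) + f = 49²/(13 × 0.013) + 49 = 2401/0.169 + 49 ≈ 14256.1 mm ≈ 14.26 m.
Near limit Dn = s·(H − f)/(H + s − 2f) = 2060 × (14256.1 − 49) / (14256.1 + 2060 − 2 × 49) = 2060 × 14207.1 / 16218.1 ≈ 1804.57 mm.
Far limit Df = s·(H − f)/(H − s) = 2060 × (14256.1 − 49) / (14256.1 − 2060) = 2060 × 14207.1 / 12196.1 ≈ 2399.67 mm.
Depth of field = Df − Dn = 2399.67 − 1804.57 ≈ 595.10 mm ≈ 0.595 m.

0.595 m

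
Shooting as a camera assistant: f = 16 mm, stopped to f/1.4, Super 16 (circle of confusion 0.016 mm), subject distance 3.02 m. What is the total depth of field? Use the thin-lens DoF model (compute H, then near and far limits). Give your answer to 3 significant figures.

Hyperfocal distance H = f²/(N·c) + f = 16²/(1.4 × 0.016) + 16 = 256/0.0224 + 16 ≈ 11444.6 mm ≈ 11.44 m.
Near limit Dn = s·(H − f)/(H + s − 2f) = 3020 × (11444.6 − 16) / (11444.6 + 3020 − 2 × 16) = 3020 × 11428.6 / 14432.6 ≈ 2391.4 mm.
Far limit Df = s·(H − f)/(H − s) = 3020 × (11444.6 − 16) / (11444.6 − 3020) = 3020 × 11428.6 / 8424.6 ≈ 4096.9 mm.
Depth of field = Df − Dn = 4096.9 − 2391.4 ≈ 1705.5 mm ≈ 1.71 m.

1.71 m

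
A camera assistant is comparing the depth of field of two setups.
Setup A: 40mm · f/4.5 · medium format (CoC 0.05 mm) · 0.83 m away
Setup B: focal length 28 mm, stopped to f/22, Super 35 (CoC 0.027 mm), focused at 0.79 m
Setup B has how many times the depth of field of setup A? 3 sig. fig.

7.33

Setup A: H = 40²/(4.5×0.05) + 40 ≈ 7151.1 mm; DoF = Df − Dn = 933.73 − 747.01 ≈ 186.72 mm.
Setup B: H = 28²/(22×0.027) + 28 ≈ 1347.9 mm; DoF = Df − Dn = 1869.1 − 500.8 ≈ 1368.3 mm.
Ratio = 1368.3 / 186.72 ≈ 7.33.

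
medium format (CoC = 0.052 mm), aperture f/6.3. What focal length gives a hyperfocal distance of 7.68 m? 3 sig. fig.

50.0 mm

From H = f²/(N·c) + f, with f ≪ H: f ≈ √(H·N·c) = √(7680 × 6.3 × 0.052) = √2516.0 ≈ 50.16 mm.
Exact: f² + N·c·f − N·c·H = 0 ⇒ f = (−N·c + √((N·c)² + 4·N·c·H))/2 = (−0.3276 + √10064)/2 ≈ 49.996 mm ≈ 50.0 mm.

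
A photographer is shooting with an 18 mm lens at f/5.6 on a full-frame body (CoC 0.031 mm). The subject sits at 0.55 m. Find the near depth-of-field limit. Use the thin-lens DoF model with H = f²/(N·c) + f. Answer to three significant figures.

428 mm

Hyperfocal distance H = f²/(N·c) + f = 18²/(5.6 × 0.031) + 18 = 324/0.1736 + 18 ≈ 1884.4 mm ≈ 1.884 m.
Near limit Dn = s·(H − f)/(H + s − 2f) = 550 × (1884.4 − 18) / (1884.4 + 550 − 2 × 18) = 550 × 1866.4 / 2398.4 ≈ 428.00 mm.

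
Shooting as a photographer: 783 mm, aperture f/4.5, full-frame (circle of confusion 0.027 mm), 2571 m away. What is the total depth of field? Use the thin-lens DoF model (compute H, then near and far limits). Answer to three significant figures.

Hyperfocal distance H = f²/(N·c) + f = 783²/(4.5 × 0.027) + 783 = 613089/0.1215 + 783 ≈ 5046783.0 mm ≈ 5047 m.
Near limit Dn = s·(H − f)/(H + s − 2f) = 2571000 × (5046783.0 − 783) / (5046783.0 + 2571000 − 2 × 783) = 2571000 × 5046000.0 / 7616217.0 ≈ 1703374 mm.
Far limit Df = s·(H − f)/(H − s) = 2571000 × (5046783.0 − 783) / (5046783.0 − 2571000) = 2571000 × 5046000.0 / 2475783.0 ≈ 5240066 mm.
Depth of field = Df − Dn = 5240066 − 1703374 ≈ 3536692 mm ≈ 3540 m.

3540 m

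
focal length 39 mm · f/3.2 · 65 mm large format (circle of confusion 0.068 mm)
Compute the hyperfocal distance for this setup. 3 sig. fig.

Hyperfocal distance H = f²/(N·c) + f = 39²/(3.2 × 0.068) + 39 = 1521/0.2176 + 39 ≈ 7028.9 mm ≈ 7.03 m.

7.03 m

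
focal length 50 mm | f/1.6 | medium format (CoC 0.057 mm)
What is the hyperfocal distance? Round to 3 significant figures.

Hyperfocal distance H = f²/(N·c) + f = 50²/(1.6 × 0.057) + 50 = 2500/0.0912 + 50 ≈ 27462.3 mm ≈ 27.5 m.

27.5 m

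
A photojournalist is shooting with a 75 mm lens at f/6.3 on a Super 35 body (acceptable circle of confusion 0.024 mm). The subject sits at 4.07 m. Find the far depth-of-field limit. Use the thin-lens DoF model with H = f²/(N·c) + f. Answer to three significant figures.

4.56 m

Hyperfocal distance H = f²/(N·c) + f = 75²/(6.3 × 0.024) + 75 = 5625/0.1512 + 75 ≈ 37277.4 mm ≈ 37.28 m.
Far limit Df = s·(H − f)/(H − s) = 4070 × (37277.4 − 75) / (37277.4 − 4070) = 4070 × 37202.4 / 33207.4 ≈ 4559.6 mm ≈ 4.56 m.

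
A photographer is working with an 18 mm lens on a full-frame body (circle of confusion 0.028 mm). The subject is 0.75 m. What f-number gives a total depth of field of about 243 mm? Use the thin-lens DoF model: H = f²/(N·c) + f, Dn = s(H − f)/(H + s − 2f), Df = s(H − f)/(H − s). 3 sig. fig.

f/2.50

Write h = H − f = f²/(N·c). The thin-lens limits are Dn = s·h/(h + (s−f)) and Df = s·h/(h − (s−f)), so DoF = Df − Dn = 2·s·(s−f)·h / (h² − (s−f)²).
That is a quadratic in h: DoF·h² − 2·s·(s−f)·h − DoF·(s−f)² = 0 ⇒ h = (s−f)·(s + √(s² + DoF²)) / DoF = 732 × (750 + √(750² + 243²)) / 243 = 732 × (750 + 788.384) / 243 ≈ 4634.1 mm.
Then N = f²/(c·h) = 18² / (0.028 × 4634.1) = 324 / 129.76 ≈ 2.50.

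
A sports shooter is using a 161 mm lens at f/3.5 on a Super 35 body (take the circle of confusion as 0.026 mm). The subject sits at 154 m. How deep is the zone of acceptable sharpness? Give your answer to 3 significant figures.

Hyperfocal distance H = f²/(N·c) + f = 161²/(3.5 × 0.026) + 161 = 25921/0.091 + 161 ≈ 285007.2 mm ≈ 285.0 m.
Near limit Dn = s·(H − f)/(H + s − 2f) = 154000 × (285007.2 − 161) / (285007.2 + 154000 − 2 × 161) = 154000 × 284846.2 / 438685.2 ≈ 99995 mm.
Far limit Df = s·(H − f)/(H − s) = 154000 × (285007.2 − 161) / (285007.2 − 154000) = 154000 × 284846.2 / 131007.2 ≈ 334839 mm.
Depth of field = Df − Dn = 334839 − 99995 ≈ 234844 mm ≈ 235 m.

235 m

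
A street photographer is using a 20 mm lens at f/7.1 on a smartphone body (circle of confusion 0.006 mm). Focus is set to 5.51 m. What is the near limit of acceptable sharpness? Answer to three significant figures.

3.48 m

Hyperfocal distance H = f²/(N·c) + f = 20²/(7.1 × 0.006) + 20 = 400/0.0426 + 20 ≈ 9409.7 mm ≈ 9.410 m.
Near limit Dn = s·(H − f)/(H + s − 2f) = 5510 × (9409.7 − 20) / (9409.7 + 5510 − 2 × 20) = 5510 × 9389.7 / 14879.7 ≈ 3477.0 mm ≈ 3.48 m.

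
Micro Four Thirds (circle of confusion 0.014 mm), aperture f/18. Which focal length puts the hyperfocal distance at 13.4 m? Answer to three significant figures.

58.0 mm

From H = f²/(N·c) + f, with f ≪ H: f ≈ √(H·N·c) = √(13400 × 18 × 0.014) = √3376.8 ≈ 58.11 mm.
Exact: f² + N·c·f − N·c·H = 0 ⇒ f = (−N·c + √((N·c)² + 4·N·c·H))/2 = (−0.252 + √13507)/2 ≈ 57.984 mm ≈ 58.0 mm.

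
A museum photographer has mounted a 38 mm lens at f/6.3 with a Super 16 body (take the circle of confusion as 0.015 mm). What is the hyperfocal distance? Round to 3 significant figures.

15.3 m

Hyperfocal distance H = f²/(N·c) + f = 38²/(6.3 × 0.015) + 38 = 1444/0.0945 + 38 ≈ 15318.4 mm ≈ 15.3 m.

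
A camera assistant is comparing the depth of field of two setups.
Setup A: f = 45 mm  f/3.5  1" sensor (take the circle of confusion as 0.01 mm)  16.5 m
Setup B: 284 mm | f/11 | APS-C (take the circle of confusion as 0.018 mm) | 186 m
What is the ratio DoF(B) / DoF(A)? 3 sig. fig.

21.0

Setup A: H = 45²/(3.5×0.01) + 45 ≈ 57902.1 mm; DoF = Df − Dn = 23058 − 12846 ≈ 10212 mm.
Setup B: H = 284²/(11×0.018) + 284 ≈ 407637.5 mm; DoF = Df − Dn = 341854 − 127755 ≈ 214099 mm.
Ratio = 214099 / 10212 ≈ 21.0.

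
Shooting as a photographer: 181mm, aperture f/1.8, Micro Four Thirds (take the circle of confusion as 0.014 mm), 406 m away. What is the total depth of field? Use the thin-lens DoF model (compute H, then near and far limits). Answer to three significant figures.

Hyperfocal distance H = f²/(N·c) + f = 181²/(1.8 × 0.014) + 181 = 32761/0.0252 + 181 ≈ 1300220.7 mm ≈ 1300 m.
Near limit Dn = s·(H − f)/(H + s − 2f) = 406000 × (1300220.7 − 181) / (1300220.7 + 406000 − 2 × 181) = 406000 × 1300039.7 / 1705858.7 ≈ 309414 mm.
Far limit Df = s·(H − f)/(H − s) = 406000 × (1300220.7 − 181) / (1300220.7 − 406000) = 406000 × 1300039.7 / 894220.7 ≈ 590253 mm.
Depth of field = Df − Dn = 590253 − 309414 ≈ 280839 mm ≈ 281 m.

281 m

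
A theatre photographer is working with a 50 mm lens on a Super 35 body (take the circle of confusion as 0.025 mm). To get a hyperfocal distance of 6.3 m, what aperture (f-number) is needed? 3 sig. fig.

Rearrange H = f²/(N·c) + f for N: N = f² / ((H − f)·c).
N = 50² / ((6300 − 50) × 0.025) = 2500 / 156.2 ≈ 16.

f/16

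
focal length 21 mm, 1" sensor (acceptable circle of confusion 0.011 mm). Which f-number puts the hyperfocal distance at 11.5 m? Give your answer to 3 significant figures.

Rearrange H = f²/(N·c) + f for N: N = f² / ((H − f)·c).
N = 21² / ((11500 − 21) × 0.011) = 441 / 126.3 ≈ 3.49.

f/3.49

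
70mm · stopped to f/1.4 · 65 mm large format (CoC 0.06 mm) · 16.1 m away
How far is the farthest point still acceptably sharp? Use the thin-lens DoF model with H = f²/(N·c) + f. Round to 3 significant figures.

22.2 m

Hyperfocal distance H = f²/(N·c) + f = 70²/(1.4 × 0.06) + 70 = 4900/0.084 + 70 ≈ 58403.3 mm ≈ 58.40 m.
Far limit Df = s·(H − f)/(H − s) = 16100 × (58403.3 − 70) / (58403.3 − 16100) = 16100 × 58333.3 / 42303.3 ≈ 22201 mm ≈ 22.2 m.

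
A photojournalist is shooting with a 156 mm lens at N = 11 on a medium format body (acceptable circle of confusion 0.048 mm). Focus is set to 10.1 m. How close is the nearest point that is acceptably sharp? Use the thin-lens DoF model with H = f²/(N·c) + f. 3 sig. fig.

8.31 m

Hyperfocal distance H = f²/(N·c) + f = 156²/(11 × 0.048) + 156 = 24336/0.528 + 156 ≈ 46246.9 mm ≈ 46.25 m.
Near limit Dn = s·(H − f)/(H + s − 2f) = 10100 × (46246.9 − 156) / (46246.9 + 10100 − 2 × 156) = 10100 × 46090.9 / 56034.9 ≈ 8307.6 mm ≈ 8.31 m.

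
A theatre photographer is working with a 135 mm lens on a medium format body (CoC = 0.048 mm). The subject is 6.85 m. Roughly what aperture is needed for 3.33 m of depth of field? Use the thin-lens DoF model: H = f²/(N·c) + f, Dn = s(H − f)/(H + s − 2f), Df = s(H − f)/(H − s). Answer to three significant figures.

Write h = H − f = f²/(N·c). The thin-lens limits are Dn = s·h/(h + (s−f)) and Df = s·h/(h − (s−f)), so DoF = Df − Dn = 2·s·(s−f)·h / (h² − (s−f)²).
That is a quadratic in h: DoF·h² − 2·s·(s−f)·h − DoF·(s−f)² = 0 ⇒ h = (s−f)·(s + √(s² + DoF²)) / DoF = 6715 × (6850 + √(6850² + 3330²)) / 3330 = 6715 × (6850 + 7616.52) / 3330 ≈ 29172 mm.
Then N = f²/(c·h) = 135² / (0.048 × 29172) = 18225 / 1400.3 ≈ 13.

f/13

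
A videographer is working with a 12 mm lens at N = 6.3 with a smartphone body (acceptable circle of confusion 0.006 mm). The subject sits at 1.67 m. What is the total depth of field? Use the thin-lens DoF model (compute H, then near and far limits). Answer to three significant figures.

Hyperfocal distance H = f²/(N·c) + f = 12²/(6.3 × 0.006) + 12 = 144/0.0378 + 12 ≈ 3821.5 mm ≈ 3.822 m.
Near limit Dn = s·(H − f)/(H + s − 2f) = 1670 × (3821.5 − 12) / (3821.5 + 1670 − 2 × 12) = 1670 × 3809.5 / 5467.5 ≈ 1163.6 mm.
Far limit Df = s·(H − f)/(H − s) = 1670 × (3821.5 − 12) / (3821.5 − 1670) = 1670 × 3809.5 / 2151.5 ≈ 2956.9 mm.
Depth of field = Df − Dn = 2956.9 − 1163.6 ≈ 1793.3 mm ≈ 1.79 m.

1.79 m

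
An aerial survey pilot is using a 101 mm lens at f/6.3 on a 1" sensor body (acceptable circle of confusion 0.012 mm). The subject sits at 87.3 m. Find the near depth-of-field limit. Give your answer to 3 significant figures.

Hyperfocal distance H = f²/(N·c) + f = 101²/(6.3 × 0.012) + 101 = 10201/0.0756 + 101 ≈ 135034.9 mm ≈ 135.0 m.
Near limit Dn = s·(H − f)/(H + s − 2f) = 87300 × (135034.9 − 101) / (135034.9 + 87300 − 2 × 101) = 87300 × 134933.9 / 222132.9 ≈ 53030 mm ≈ 53.0 m.

53.0 m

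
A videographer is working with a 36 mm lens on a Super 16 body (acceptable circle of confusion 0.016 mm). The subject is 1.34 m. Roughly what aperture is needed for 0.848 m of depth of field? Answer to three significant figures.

f/18

Write h = H − f = f²/(N·c). The thin-lens limits are Dn = s·h/(h + (s−f)) and Df = s·h/(h − (s−f)), so DoF = Df − Dn = 2·s·(s−f)·h / (h² − (s−f)²).
That is a quadratic in h: DoF·h² − 2·s·(s−f)·h − DoF·(s−f)² = 0 ⇒ h = (s−f)·(s + √(s² + DoF²)) / DoF = 1304 × (1340 + √(1340² + 848²)) / 848 = 1304 × (1340 + 1585.78) / 848 ≈ 4499.1 mm.
Then N = f²/(c·h) = 36² / (0.016 × 4499.1) = 1296 / 71.985 ≈ 18.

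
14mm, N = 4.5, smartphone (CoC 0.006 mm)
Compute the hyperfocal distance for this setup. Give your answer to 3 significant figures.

7.27 m

Hyperfocal distance H = f²/(N·c) + f = 14²/(4.5 × 0.006) + 14 = 196/0.027 + 14 ≈ 7273.3 mm ≈ 7.27 m.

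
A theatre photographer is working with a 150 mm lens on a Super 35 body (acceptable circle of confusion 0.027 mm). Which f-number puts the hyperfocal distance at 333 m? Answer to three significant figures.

Rearrange H = f²/(N·c) + f for N: N = f² / ((H − f)·c).
N = 150² / ((333000 − 150) × 0.027) = 22500 / 8987 ≈ 2.50.

f/2.50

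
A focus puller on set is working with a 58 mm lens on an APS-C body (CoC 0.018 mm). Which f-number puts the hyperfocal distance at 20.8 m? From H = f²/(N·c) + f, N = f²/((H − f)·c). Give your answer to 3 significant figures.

Rearrange H = f²/(N·c) + f for N: N = f² / ((H − f)·c).
N = 58² / ((20800 − 58) × 0.018) = 3364 / 373.4 ≈ 9.01.

f/9.01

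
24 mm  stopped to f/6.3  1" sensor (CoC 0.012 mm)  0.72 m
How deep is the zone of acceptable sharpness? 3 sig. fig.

133 mm

Hyperfocal distance H = f²/(N·c) + f = 24²/(6.3 × 0.012) + 24 = 576/0.0756 + 24 ≈ 7643.0 mm ≈ 7.643 m.
Near limit Dn = s·(H − f)/(H + s − 2f) = 720 × (7643.0 − 24) / (7643.0 + 720 − 2 × 24) = 720 × 7619.0 / 8315.0 ≈ 659.73 mm.
Far limit Df = s·(H − f)/(H − s) = 720 × (7643.0 − 24) / (7643.0 − 720) = 720 × 7619.0 / 6923.0 ≈ 792.38 mm.
Depth of field = Df − Dn = 792.38 − 659.73 ≈ 132.65 mm.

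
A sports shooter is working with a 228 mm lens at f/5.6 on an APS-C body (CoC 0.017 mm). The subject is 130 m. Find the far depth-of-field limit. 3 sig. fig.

171 m

Hyperfocal distance H = f²/(N·c) + f = 228²/(5.6 × 0.017) + 228 = 51984/0.0952 + 228 ≈ 546278.4 mm ≈ 546.3 m.
Far limit Df = s·(H − f)/(H − s) = 130000 × (546278.4 − 228) / (546278.4 − 130000) = 130000 × 546050.4 / 416278.4 ≈ 170527 mm ≈ 171 m.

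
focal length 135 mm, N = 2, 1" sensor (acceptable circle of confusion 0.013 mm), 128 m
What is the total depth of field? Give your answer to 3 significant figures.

Hyperfocal distance H = f²/(N·c) + f = 135²/(2 × 0.013) + 135 = 18225/0.026 + 135 ≈ 701096.5 mm ≈ 701.1 m.
Near limit Dn = s·(H − f)/(H + s − 2f) = 128000 × (701096.5 − 135) / (701096.5 + 128000 − 2 × 135) = 128000 × 700961.5 / 828826.5 ≈ 108253 mm.
Far limit Df = s·(H − f)/(H − s) = 128000 × (701096.5 − 135) / (701096.5 − 128000) = 128000 × 700961.5 / 573096.5 ≈ 156558 mm.
Depth of field = Df − Dn = 156558 − 108253 ≈ 48305 mm ≈ 48.3 m.

48.3 m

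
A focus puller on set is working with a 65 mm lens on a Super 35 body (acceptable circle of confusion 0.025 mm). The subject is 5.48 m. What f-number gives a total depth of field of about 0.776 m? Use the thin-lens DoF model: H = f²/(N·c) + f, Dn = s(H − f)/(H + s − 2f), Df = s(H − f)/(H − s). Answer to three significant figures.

f/2.20

Write h = H − f = f²/(N·c). The thin-lens limits are Dn = s·h/(h + (s−f)) and Df = s·h/(h − (s−f)), so DoF = Df − Dn = 2·s·(s−f)·h / (h² − (s−f)²).
That is a quadratic in h: DoF·h² − 2·s·(s−f)·h − DoF·(s−f)² = 0 ⇒ h = (s−f)·(s + √(s² + DoF²)) / DoF = 5415 × (5480 + √(5480² + 776²)) / 776 = 5415 × (5480 + 5534.67) / 776 ≈ 76861 mm.
Then N = f²/(c·h) = 65² / (0.025 × 76861) = 4225 / 1921.5 ≈ 2.20.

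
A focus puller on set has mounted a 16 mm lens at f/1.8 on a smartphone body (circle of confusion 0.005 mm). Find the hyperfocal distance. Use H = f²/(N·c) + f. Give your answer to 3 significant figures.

28.5 m

Hyperfocal distance H = f²/(N·c) + f = 16²/(1.8 × 0.005) + 16 = 256/0.009 + 16 ≈ 28460.4 mm ≈ 28.5 m.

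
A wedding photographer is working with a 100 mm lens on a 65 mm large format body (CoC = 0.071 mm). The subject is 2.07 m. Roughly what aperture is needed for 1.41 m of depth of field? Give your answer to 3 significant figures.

Write h = H − f = f²/(N·c). The thin-lens limits are Dn = s·h/(h + (s−f)) and Df = s·h/(h − (s−f)), so DoF = Df − Dn = 2·s·(s−f)·h / (h² − (s−f)²).
That is a quadratic in h: DoF·h² − 2·s·(s−f)·h − DoF·(s−f)² = 0 ⇒ h = (s−f)·(s + √(s² + DoF²)) / DoF = 1970 × (2070 + √(2070² + 1410²)) / 1410 = 1970 × (2070 + 2504.60) / 1410 ≈ 6391.5 mm.
Then N = f²/(c·h) = 100² / (0.071 × 6391.5) = 10000 / 453.79 ≈ 22.

f/22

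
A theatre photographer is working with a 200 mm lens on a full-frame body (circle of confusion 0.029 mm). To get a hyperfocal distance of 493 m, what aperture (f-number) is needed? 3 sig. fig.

Rearrange H = f²/(N·c) + f for N: N = f² / ((H − f)·c).
N = 200² / ((493000 − 200) × 0.029) = 40000 / 14291 ≈ 2.80.

f/2.80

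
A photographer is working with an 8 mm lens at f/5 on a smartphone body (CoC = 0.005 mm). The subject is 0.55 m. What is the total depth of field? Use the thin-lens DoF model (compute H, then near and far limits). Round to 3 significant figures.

244 mm

Hyperfocal distance H = f²/(N·c) + f = 8²/(5 × 0.005) + 8 = 64/0.025 + 8 ≈ 2568.0 mm ≈ 2.568 m.
Near limit Dn = s·(H − f)/(H + s − 2f) = 550 × (2568.0 − 8) / (2568.0 + 550 − 2 × 8) = 550 × 2560.0 / 3102.0 ≈ 453.90 mm.
Far limit Df = s·(H − f)/(H − s) = 550 × (2568.0 − 8) / (2568.0 − 550) = 550 × 2560.0 / 2018.0 ≈ 697.72 mm.
Depth of field = Df − Dn = 697.72 − 453.90 ≈ 243.82 mm.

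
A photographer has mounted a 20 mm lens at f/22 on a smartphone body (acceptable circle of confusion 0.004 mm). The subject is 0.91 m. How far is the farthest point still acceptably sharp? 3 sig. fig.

Hyperfocal distance H = f²/(N·c) + f = 20²/(22 × 0.004) + 20 = 400/0.088 + 20 ≈ 4565.5 mm ≈ 4.565 m.
Far limit Df = s·(H − f)/(H − s) = 910 × (4565.5 − 20) / (4565.5 − 910) = 910 × 4545.5 / 3655.5 ≈ 1131.6 mm ≈ 1.13 m.

1.13 m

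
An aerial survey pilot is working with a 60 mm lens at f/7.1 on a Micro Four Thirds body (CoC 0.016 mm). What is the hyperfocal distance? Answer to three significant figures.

Hyperfocal distance H = f²/(N·c) + f = 60²/(7.1 × 0.016) + 60 = 3600/0.1136 + 60 ≈ 31750.1 mm ≈ 31.8 m.

31.8 m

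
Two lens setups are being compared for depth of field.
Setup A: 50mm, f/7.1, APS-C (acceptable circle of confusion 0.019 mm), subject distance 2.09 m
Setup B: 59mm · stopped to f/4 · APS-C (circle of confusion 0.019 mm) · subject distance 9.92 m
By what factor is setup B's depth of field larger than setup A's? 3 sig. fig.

9.62

Setup A: H = 50²/(7.1×0.019) + 50 ≈ 18582.2 mm; DoF = Df − Dn = 2348.52 − 1882.75 ≈ 465.77 mm.
Setup B: H = 59²/(4×0.019) + 59 ≈ 45861.6 mm; DoF = Df − Dn = 12641.7 − 8162.6 ≈ 4479.1 mm.
Ratio = 4479.1 / 465.77 ≈ 9.62.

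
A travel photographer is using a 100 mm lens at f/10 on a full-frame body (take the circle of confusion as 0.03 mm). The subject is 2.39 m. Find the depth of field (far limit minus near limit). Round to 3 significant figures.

Hyperfocal distance H = f²/(N·c) + f = 100²/(10 × 0.03) + 100 = 10000/0.3 + 100 ≈ 33433.3 mm ≈ 33.43 m.
Near limit Dn = s·(H − f)/(H + s − 2f) = 2390 × (33433.3 − 100) / (33433.3 + 2390 − 2 × 100) = 2390 × 33333.3 / 35623.3 ≈ 2236.36 mm.
Far limit Df = s·(H − f)/(H − s) = 2390 × (33433.3 − 100) / (33433.3 − 2390) = 2390 × 33333.3 / 31043.3 ≈ 2566.31 mm.
Depth of field = Df − Dn = 2566.31 − 2236.36 ≈ 329.95 mm.

330 mm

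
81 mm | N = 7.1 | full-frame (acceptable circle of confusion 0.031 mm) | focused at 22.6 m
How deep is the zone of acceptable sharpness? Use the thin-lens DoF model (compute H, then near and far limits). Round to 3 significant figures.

Hyperfocal distance H = f²/(N·c) + f = 81²/(7.1 × 0.031) + 81 = 6561/0.2201 + 81 ≈ 29890.2 mm ≈ 29.89 m.
Near limit Dn = s·(H − f)/(H + s − 2f) = 22600 × (29890.2 − 81) / (29890.2 + 22600 − 2 × 81) = 22600 × 29809.2 / 52328.2 ≈ 12874 mm.
Far limit Df = s·(H − f)/(H − s) = 22600 × (29890.2 − 81) / (29890.2 − 22600) = 22600 × 29809.2 / 7290.2 ≈ 92410 mm.
Depth of field = Df − Dn = 92410 − 12874 ≈ 79536 mm ≈ 79.5 m.

79.5 m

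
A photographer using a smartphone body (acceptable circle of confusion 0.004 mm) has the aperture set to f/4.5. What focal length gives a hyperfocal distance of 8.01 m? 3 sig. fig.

From H = f²/(N·c) + f, with f ≪ H: f ≈ √(H·N·c) = √(8010 × 4.5 × 0.004) = √144.18 ≈ 12.01 mm.
The +f correction barely moves this — solving exactly, f² + N·c·f − N·c·H = 0 ⇒ f = (−N·c + √((N·c)² + 4·N·c·H))/2 = (−0.018 + √576.72)/2 ≈ 11.999 mm, so f ≈ 12.0 mm.

12.0 mm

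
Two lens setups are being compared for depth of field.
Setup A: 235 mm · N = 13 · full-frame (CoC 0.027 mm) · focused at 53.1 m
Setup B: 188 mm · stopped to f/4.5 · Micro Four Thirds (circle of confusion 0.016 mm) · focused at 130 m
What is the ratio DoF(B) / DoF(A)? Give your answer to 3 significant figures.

1.84

Setup A: H = 235²/(13×0.027) + 235 ≈ 157571.2 mm; DoF = Df − Dn = 79970 − 39746 ≈ 40224 mm.
Setup B: H = 188²/(4.5×0.016) + 188 ≈ 491076.9 mm; DoF = Df − Dn = 176737 − 102812 ≈ 73925 mm.
Ratio = 73925 / 40224 ≈ 1.84.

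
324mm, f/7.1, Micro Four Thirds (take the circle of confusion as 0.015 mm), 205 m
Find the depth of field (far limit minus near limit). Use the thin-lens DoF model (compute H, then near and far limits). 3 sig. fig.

89.0 m

Hyperfocal distance H = f²/(N·c) + f = 324²/(7.1 × 0.015) + 324 = 104976/0.1065 + 324 ≈ 986014.1 mm ≈ 986.0 m.
Near limit Dn = s·(H − f)/(H + s − 2f) = 205000 × (986014.1 − 324) / (986014.1 + 205000 − 2 × 324) = 205000 × 985690.1 / 1190366.1 ≈ 169752 mm.
Far limit Df = s·(H − f)/(H − s) = 205000 × (986014.1 − 324) / (986014.1 − 205000) = 205000 × 985690.1 / 781014.1 ≈ 258723 mm.
Depth of field = Df − Dn = 258723 − 169752 ≈ 88971 mm ≈ 89.0 m.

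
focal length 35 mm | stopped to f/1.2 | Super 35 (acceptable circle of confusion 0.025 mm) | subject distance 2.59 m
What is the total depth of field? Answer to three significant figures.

Hyperfocal distance H = f²/(N·c) + f = 35²/(1.2 × 0.025) + 35 = 1225/0.03 + 35 ≈ 40868.3 mm ≈ 40.87 m.
Near limit Dn = s·(H − f)/(H + s − 2f) = 2590 × (40868.3 − 35) / (40868.3 + 2590 − 2 × 35) = 2590 × 40833.3 / 43388.3 ≈ 2437.48 mm.
Far limit Df = s·(H − f)/(H − s) = 2590 × (40868.3 − 35) / (40868.3 − 2590) = 2590 × 40833.3 / 38278.3 ≈ 2762.88 mm.
Depth of field = Df − Dn = 2762.88 − 2437.48 ≈ 325.40 mm.

325 mm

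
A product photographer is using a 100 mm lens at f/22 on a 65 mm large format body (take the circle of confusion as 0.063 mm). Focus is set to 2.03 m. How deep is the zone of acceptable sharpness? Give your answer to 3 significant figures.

1.17 m

Hyperfocal distance H = f²/(N·c) + f = 100²/(22 × 0.063) + 100 = 10000/1.386 + 100 ≈ 7315.0 mm ≈ 7.315 m.
Near limit Dn = s·(H − f)/(H + s − 2f) = 2030 × (7315.0 − 100) / (7315.0 + 2030 − 2 × 100) = 2030 × 7215.0 / 9145.0 ≈ 1601.6 mm.
Far limit Df = s·(H − f)/(H − s) = 2030 × (7315.0 − 100) / (7315.0 − 2030) = 2030 × 7215.0 / 5285.0 ≈ 2771.3 mm.
Depth of field = Df − Dn = 2771.3 − 1601.6 ≈ 1169.7 mm ≈ 1.17 m.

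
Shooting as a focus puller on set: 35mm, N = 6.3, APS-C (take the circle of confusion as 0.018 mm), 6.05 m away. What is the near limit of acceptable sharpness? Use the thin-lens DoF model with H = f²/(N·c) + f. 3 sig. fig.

3.89 m

Hyperfocal distance H = f²/(N·c) + f = 35²/(6.3 × 0.018) + 35 = 1225/0.1134 + 35 ≈ 10837.5 mm ≈ 10.84 m.
Near limit Dn = s·(H − f)/(H + s − 2f) = 6050 × (10837.5 − 35) / (10837.5 + 6050 − 2 × 35) = 6050 × 10802.5 / 16817.5 ≈ 3886.1 mm ≈ 3.89 m.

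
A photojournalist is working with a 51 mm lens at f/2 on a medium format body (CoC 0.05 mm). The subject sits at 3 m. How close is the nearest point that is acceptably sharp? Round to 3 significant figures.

Hyperfocal distance H = f²/(N·c) + f = 51²/(2 × 0.05) + 51 = 2601/0.1 + 51 ≈ 26061.0 mm ≈ 26.06 m.
Near limit Dn = s·(H − f)/(H + s − 2f) = 3000 × (26061.0 − 51) / (26061.0 + 3000 − 2 × 51) = 3000 × 26010.0 / 28959.0 ≈ 2694.5 mm ≈ 2.69 m.

2.69 m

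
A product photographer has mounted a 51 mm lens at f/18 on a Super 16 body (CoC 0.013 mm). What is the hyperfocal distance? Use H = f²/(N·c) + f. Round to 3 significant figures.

Hyperfocal distance H = f²/(N·c) + f = 51²/(18 × 0.013) + 51 = 2601/0.234 + 51 ≈ 11166.4 mm ≈ 11.2 m.

11.2 m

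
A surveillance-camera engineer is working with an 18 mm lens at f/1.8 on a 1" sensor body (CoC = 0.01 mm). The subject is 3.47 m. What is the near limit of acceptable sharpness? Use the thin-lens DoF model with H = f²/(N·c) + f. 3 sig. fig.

Hyperfocal distance H = f²/(N·c) + f = 18²/(1.8 × 0.01) + 18 = 324/0.018 + 18 ≈ 18018.0 mm ≈ 18.02 m.
Near limit Dn = s·(H − f)/(H + s − 2f) = 3470 × (18018.0 − 18) / (18018.0 + 3470 − 2 × 18) = 3470 × 18000.0 / 21452.0 ≈ 2911.6 mm ≈ 2.91 m.

2.91 m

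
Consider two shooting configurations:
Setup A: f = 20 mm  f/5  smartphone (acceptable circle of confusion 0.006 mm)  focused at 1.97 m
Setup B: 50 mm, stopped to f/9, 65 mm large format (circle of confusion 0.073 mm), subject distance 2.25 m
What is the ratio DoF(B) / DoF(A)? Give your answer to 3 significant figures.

Setup A: H = 20²/(5×0.006) + 20 ≈ 13353.3 mm; DoF = Df − Dn = 2307.47 − 1718.65 ≈ 588.82 mm.
Setup B: H = 50²/(9×0.073) + 50 ≈ 3855.2 mm; DoF = Df − Dn = 5333.8 − 1425.7 ≈ 3908.1 mm.
Ratio = 3908.1 / 588.82 ≈ 6.64.

6.64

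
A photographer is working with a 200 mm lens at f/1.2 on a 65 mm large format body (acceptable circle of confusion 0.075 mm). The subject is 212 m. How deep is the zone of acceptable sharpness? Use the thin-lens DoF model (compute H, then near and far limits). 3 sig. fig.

Hyperfocal distance H = f²/(N·c) + f = 200²/(1.2 × 0.075) + 200 = 40000/0.09 + 200 ≈ 444644.4 mm ≈ 444.6 m.
Near limit Dn = s·(H − f)/(H + s − 2f) = 212000 × (444644.4 − 200) / (444644.4 + 212000 − 2 × 200) = 212000 × 444444.4 / 656244.4 ≈ 143578 mm.
Far limit Df = s·(H − f)/(H − s) = 212000 × (444644.4 − 200) / (444644.4 − 212000) = 212000 × 444444.4 / 232644.4 ≈ 405005 mm.
Depth of field = Df − Dn = 405005 − 143578 ≈ 261427 mm ≈ 261 m.

261 m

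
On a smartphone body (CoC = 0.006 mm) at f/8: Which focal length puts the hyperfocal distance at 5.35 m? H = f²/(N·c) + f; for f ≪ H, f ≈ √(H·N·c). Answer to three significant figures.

From H = f²/(N·c) + f, with f ≪ H: f ≈ √(H·N·c) = √(5350 × 8 × 0.006) = √256.80 ≈ 16.02 mm.
The +f correction barely moves this — solving exactly, f² + N·c·f − N·c·H = 0 ⇒ f = (−N·c + √((N·c)² + 4·N·c·H))/2 = (−0.048 + √1027.2)/2 ≈ 16.001 mm, so f ≈ 16.0 mm.

16.0 mm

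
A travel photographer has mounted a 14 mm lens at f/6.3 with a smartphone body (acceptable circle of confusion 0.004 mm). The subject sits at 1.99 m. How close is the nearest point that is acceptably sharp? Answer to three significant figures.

1.59 m

Hyperfocal distance H = f²/(N·c) + f = 14²/(6.3 × 0.004) + 14 = 196/0.0252 + 14 ≈ 7791.8 mm ≈ 7.792 m.
Near limit Dn = s·(H − f)/(H + s − 2f) = 1990 × (7791.8 − 14) / (7791.8 + 1990 − 2 × 14) = 1990 × 7777.8 / 9753.8 ≈ 1586.8 mm ≈ 1.59 m.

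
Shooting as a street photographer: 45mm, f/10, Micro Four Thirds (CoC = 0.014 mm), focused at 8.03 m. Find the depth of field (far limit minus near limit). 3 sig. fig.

12.8 m

Hyperfocal distance H = f²/(N·c) + f = 45²/(10 × 0.014) + 45 = 2025/0.14 + 45 ≈ 14509.3 mm ≈ 14.51 m.
Near limit Dn = s·(H − f)/(H + s − 2f) = 8030 × (14509.3 − 45) / (14509.3 + 8030 − 2 × 45) = 8030 × 14464.3 / 22449.3 ≈ 5174 mm.
Far limit Df = s·(H − f)/(H − s) = 8030 × (14509.3 − 45) / (14509.3 − 8030) = 8030 × 14464.3 / 6479.3 ≈ 17926 mm.
Depth of field = Df − Dn = 17926 − 5174 ≈ 12752 mm ≈ 12.8 m.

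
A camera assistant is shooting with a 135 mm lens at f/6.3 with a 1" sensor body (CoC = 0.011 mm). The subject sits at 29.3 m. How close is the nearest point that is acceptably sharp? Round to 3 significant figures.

Hyperfocal distance H = f²/(N·c) + f = 135²/(6.3 × 0.011) + 135 = 18225/0.0693 + 135 ≈ 263122.0 mm ≈ 263.1 m.
Near limit Dn = s·(H − f)/(H + s − 2f) = 29300 × (263122.0 − 135) / (263122.0 + 29300 − 2 × 135) = 29300 × 262987.0 / 292152.0 ≈ 26375 mm ≈ 26.4 m.

26.4 m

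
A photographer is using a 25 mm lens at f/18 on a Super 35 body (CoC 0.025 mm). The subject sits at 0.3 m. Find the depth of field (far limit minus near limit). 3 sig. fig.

Hyperfocal distance H = f²/(N·c) + f = 25²/(18 × 0.025) + 25 = 625/0.45 + 25 ≈ 1413.9 mm ≈ 1.414 m.
Near limit Dn = s·(H − f)/(H + s − 2f) = 300 × (1413.9 − 25) / (1413.9 + 300 − 2 × 25) = 300 × 1388.9 / 1663.9 ≈ 250.42 mm.
Far limit Df = s·(H − f)/(H − s) = 300 × (1413.9 − 25) / (1413.9 − 300) = 300 × 1388.9 / 1113.9 ≈ 374.06 mm.
Depth of field = Df − Dn = 374.06 − 250.42 ≈ 123.64 mm.

124 mm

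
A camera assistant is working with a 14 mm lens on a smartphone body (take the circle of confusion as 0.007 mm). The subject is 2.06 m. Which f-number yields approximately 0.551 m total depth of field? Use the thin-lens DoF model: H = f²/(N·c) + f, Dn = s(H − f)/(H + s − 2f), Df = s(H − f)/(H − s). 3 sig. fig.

Write h = H − f = f²/(N·c). The thin-lens limits are Dn = s·h/(h + (s−f)) and Df = s·h/(h − (s−f)), so DoF = Df − Dn = 2·s·(s−f)·h / (h² − (s−f)²).
That is a quadratic in h: DoF·h² − 2·s·(s−f)·h − DoF·(s−f)² = 0 ⇒ h = (s−f)·(s + √(s² + DoF²)) / DoF = 2046 × (2060 + √(2060² + 551²)) / 551 = 2046 × (2060 + 2132.42) / 551 ≈ 15567 mm.
Then N = f²/(c·h) = 14² / (0.007 × 15567) = 196 / 108.97 ≈ 1.80.

f/1.80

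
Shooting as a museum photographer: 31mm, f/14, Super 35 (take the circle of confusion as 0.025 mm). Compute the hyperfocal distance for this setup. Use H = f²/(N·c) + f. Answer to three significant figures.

Hyperfocal distance H = f²/(N·c) + f = 31²/(14 × 0.025) + 31 = 961/0.35 + 31 ≈ 2776.7 mm ≈ 2.78 m.

2.78 m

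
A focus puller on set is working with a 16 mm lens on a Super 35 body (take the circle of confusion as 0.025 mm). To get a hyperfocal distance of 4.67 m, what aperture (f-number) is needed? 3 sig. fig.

Rearrange H = f²/(N·c) + f for N: N = f² / ((H − f)·c).
N = 16² / ((4670 − 16) × 0.025) = 256 / 116.4 ≈ 2.20.

f/2.20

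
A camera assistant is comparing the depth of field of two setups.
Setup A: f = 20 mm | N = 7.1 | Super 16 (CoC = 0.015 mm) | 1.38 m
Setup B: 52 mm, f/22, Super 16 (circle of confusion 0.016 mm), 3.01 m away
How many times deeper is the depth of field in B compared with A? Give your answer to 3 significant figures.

2.37

Setup A: H = 20²/(7.1×0.015) + 20 ≈ 3775.9 mm; DoF = Df − Dn = 2163.3 − 1013.1 ≈ 1150.2 mm.
Setup B: H = 52²/(22×0.016) + 52 ≈ 7733.8 mm; DoF = Df − Dn = 4894.8 − 2173.2 ≈ 2721.6 mm.
Ratio = 2721.6 / 1150.2 ≈ 2.37.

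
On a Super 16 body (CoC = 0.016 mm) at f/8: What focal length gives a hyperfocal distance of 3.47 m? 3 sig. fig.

From H = f²/(N·c) + f, with f ≪ H: f ≈ √(H·N·c) = √(3470 × 8 × 0.016) = √444.16 ≈ 21.08 mm.
Exact: f² + N·c·f − N·c·H = 0 ⇒ f = (−N·c + √((N·c)² + 4·N·c·H))/2 = (−0.128 + √1776.7)/2 ≈ 21.011 mm ≈ 21.0 mm.

21.0 mm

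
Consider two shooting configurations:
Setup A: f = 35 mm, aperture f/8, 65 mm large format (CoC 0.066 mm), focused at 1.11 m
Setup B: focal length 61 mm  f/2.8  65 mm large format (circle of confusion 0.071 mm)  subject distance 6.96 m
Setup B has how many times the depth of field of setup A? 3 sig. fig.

4.53

Setup A: H = 35²/(8×0.066) + 35 ≈ 2355.1 mm; DoF = Df − Dn = 2068.4 − 758.5 ≈ 1309.9 mm.
Setup B: H = 61²/(2.8×0.071) + 61 ≈ 18778.3 mm; DoF = Df − Dn = 11022.9 − 5085.5 ≈ 5937.4 mm.
Ratio = 5937.4 / 1309.9 ≈ 4.53.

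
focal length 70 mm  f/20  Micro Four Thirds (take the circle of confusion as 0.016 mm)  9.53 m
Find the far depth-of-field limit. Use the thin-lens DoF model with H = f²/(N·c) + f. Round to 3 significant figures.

Hyperfocal distance H = f²/(N·c) + f = 70²/(20 × 0.016) + 70 = 4900/0.32 + 70 ≈ 15382.5 mm ≈ 15.38 m.
Far limit Df = s·(H − f)/(H − s) = 9530 × (15382.5 − 70) / (15382.5 − 9530) = 9530 × 15312.5 / 5852.5 ≈ 24934 mm ≈ 24.9 m.

24.9 m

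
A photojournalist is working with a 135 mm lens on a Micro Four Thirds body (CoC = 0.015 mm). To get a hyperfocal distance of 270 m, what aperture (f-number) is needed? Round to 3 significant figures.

Rearrange H = f²/(N·c) + f for N: N = f² / ((H − f)·c).
N = 135² / ((270000 − 135) × 0.015) = 18225 / 4048 ≈ 4.50.

f/4.50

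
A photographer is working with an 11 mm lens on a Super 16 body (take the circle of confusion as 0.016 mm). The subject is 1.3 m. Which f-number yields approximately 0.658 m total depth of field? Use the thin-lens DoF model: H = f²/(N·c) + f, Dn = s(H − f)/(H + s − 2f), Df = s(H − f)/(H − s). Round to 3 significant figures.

f/1.40

Write h = H − f = f²/(N·c). The thin-lens limits are Dn = s·h/(h + (s−f)) and Df = s·h/(h − (s−f)), so DoF = Df − Dn = 2·s·(s−f)·h / (h² − (s−f)²).
That is a quadratic in h: DoF·h² − 2·s·(s−f)·h − DoF·(s−f)² = 0 ⇒ h = (s−f)·(s + √(s² + DoF²)) / DoF = 1289 × (1300 + √(1300² + 658²)) / 658 = 1289 × (1300 + 1457.04) / 658 ≈ 5400.9 mm.
Then N = f²/(c·h) = 11² / (0.016 × 5400.9) = 121 / 86.415 ≈ 1.40.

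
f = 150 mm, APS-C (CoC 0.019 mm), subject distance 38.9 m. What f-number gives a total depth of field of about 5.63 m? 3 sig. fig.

f/2.20

Write h = H − f = f²/(N·c). The thin-lens limits are Dn = s·h/(h + (s−f)) and Df = s·h/(h − (s−f)), so DoF = Df − Dn = 2·s·(s−f)·h / (h² − (s−f)²).
That is a quadratic in h: DoF·h² − 2·s·(s−f)·h − DoF·(s−f)² = 0 ⇒ h = (s−f)·(s + √(s² + DoF²)) / DoF = 38750 × (38900 + √(38900² + 5630²)) / 5630 = 38750 × (38900 + 39305.3) / 5630 ≈ 538269 mm.
Then N = f²/(c·h) = 150² / (0.019 × 538269) = 22500 / 10227 ≈ 2.20.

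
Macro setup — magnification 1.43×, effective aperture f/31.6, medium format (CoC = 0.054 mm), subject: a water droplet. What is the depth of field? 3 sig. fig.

1.67 mm

At magnification m, DoF ≈ 2·N_eff·c/m² = 2 × 31.6 × 0.054 / 1.43² = 3.413 / 2.045 ≈ 1.67 mm.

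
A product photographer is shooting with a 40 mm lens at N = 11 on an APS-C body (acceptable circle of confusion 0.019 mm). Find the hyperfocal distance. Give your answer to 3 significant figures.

Hyperfocal distance H = f²/(N·c) + f = 40²/(11 × 0.019) + 40 = 1600/0.209 + 40 ≈ 7695.5 mm ≈ 7.70 m.

7.70 m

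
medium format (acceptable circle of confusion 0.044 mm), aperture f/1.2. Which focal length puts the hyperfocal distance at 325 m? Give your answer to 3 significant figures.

131 mm

From H = f²/(N·c) + f, with f ≪ H: f ≈ √(H·N·c) = √(325000 × 1.2 × 0.044) = √17160 ≈ 131.0 mm.
The +f correction barely moves this — solving exactly, f² + N·c·f − N·c·H = 0 ⇒ f = (−N·c + √((N·c)² + 4·N·c·H))/2 = (−0.0528 + √68640)/2 ≈ 130.97 mm, so f ≈ 131 mm.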